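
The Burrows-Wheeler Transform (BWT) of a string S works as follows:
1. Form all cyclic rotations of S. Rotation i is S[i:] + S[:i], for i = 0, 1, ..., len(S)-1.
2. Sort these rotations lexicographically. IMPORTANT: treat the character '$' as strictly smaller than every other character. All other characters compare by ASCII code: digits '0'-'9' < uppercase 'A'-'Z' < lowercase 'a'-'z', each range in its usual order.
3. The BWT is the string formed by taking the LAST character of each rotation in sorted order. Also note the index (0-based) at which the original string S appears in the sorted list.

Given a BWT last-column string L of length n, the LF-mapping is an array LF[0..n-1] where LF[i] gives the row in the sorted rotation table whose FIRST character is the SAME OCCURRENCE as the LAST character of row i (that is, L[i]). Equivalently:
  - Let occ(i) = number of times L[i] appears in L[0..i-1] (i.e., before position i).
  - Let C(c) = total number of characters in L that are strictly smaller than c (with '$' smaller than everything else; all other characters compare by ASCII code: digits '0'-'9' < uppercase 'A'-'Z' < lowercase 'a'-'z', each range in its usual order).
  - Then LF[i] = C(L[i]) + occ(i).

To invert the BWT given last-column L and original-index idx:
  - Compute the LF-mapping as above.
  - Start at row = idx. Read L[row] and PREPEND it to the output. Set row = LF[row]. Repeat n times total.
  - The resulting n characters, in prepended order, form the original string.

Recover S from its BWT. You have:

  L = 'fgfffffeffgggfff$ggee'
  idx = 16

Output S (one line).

Answer: gfffeggfffeggfffgeff$

Derivation:
LF mapping: 4 15 5 6 7 8 9 1 10 11 16 17 18 12 13 14 0 19 20 2 3
Walk LF starting at row 16, prepending L[row]:
  step 1: row=16, L[16]='$', prepend. Next row=LF[16]=0
  step 2: row=0, L[0]='f', prepend. Next row=LF[0]=4
  step 3: row=4, L[4]='f', prepend. Next row=LF[4]=7
  step 4: row=7, L[7]='e', prepend. Next row=LF[7]=1
  step 5: row=1, L[1]='g', prepend. Next row=LF[1]=15
  step 6: row=15, L[15]='f', prepend. Next row=LF[15]=14
  step 7: row=14, L[14]='f', prepend. Next row=LF[14]=13
  step 8: row=13, L[13]='f', prepend. Next row=LF[13]=12
  step 9: row=12, L[12]='g', prepend. Next row=LF[12]=18
  step 10: row=18, L[18]='g', prepend. Next row=LF[18]=20
  step 11: row=20, L[20]='e', prepend. Next row=LF[20]=3
  step 12: row=3, L[3]='f', prepend. Next row=LF[3]=6
  step 13: row=6, L[6]='f', prepend. Next row=LF[6]=9
  step 14: row=9, L[9]='f', prepend. Next row=LF[9]=11
  step 15: row=11, L[11]='g', prepend. Next row=LF[11]=17
  step 16: row=17, L[17]='g', prepend. Next row=LF[17]=19
  step 17: row=19, L[19]='e', prepend. Next row=LF[19]=2
  step 18: row=2, L[2]='f', prepend. Next row=LF[2]=5
  step 19: row=5, L[5]='f', prepend. Next row=LF[5]=8
  step 20: row=8, L[8]='f', prepend. Next row=LF[8]=10
  step 21: row=10, L[10]='g', prepend. Next row=LF[10]=16
Reversed output: gfffeggfffeggfffgeff$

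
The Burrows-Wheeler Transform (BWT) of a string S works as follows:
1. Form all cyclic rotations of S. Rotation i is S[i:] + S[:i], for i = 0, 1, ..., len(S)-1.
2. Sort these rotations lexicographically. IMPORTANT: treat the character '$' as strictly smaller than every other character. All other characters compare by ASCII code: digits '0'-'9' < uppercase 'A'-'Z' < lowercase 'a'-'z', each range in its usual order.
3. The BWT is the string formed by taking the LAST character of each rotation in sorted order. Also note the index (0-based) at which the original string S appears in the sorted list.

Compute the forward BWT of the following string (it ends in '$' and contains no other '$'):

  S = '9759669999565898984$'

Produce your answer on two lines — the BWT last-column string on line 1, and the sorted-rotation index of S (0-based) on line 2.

Answer: 48967596999595$88996
14

Derivation:
All 20 rotations (rotation i = S[i:]+S[:i]):
  rot[0] = 9759669999565898984$
  rot[1] = 759669999565898984$9
  rot[2] = 59669999565898984$97
  rot[3] = 9669999565898984$975
  rot[4] = 669999565898984$9759
  rot[5] = 69999565898984$97596
  rot[6] = 9999565898984$975966
  rot[7] = 999565898984$9759669
  rot[8] = 99565898984$97596699
  rot[9] = 9565898984$975966999
  rot[10] = 565898984$9759669999
  rot[11] = 65898984$97596699995
  rot[12] = 5898984$975966999956
  rot[13] = 898984$9759669999565
  rot[14] = 98984$97596699995658
  rot[15] = 8984$975966999956589
  rot[16] = 984$9759669999565898
  rot[17] = 84$97596699995658989
  rot[18] = 4$975966999956589898
  rot[19] = $9759669999565898984
Sorted (with $ < everything):
  sorted[0] = $9759669999565898984  (last char: '4')
  sorted[1] = 4$975966999956589898  (last char: '8')
  sorted[2] = 565898984$9759669999  (last char: '9')
  sorted[3] = 5898984$975966999956  (last char: '6')
  sorted[4] = 59669999565898984$97  (last char: '7')
  sorted[5] = 65898984$97596699995  (last char: '5')
  sorted[6] = 669999565898984$9759  (last char: '9')
  sorted[7] = 69999565898984$97596  (last char: '6')
  sorted[8] = 759669999565898984$9  (last char: '9')
  sorted[9] = 84$97596699995658989  (last char: '9')
  sorted[10] = 8984$975966999956589  (last char: '9')
  sorted[11] = 898984$9759669999565  (last char: '5')
  sorted[12] = 9565898984$975966999  (last char: '9')
  sorted[13] = 9669999565898984$975  (last char: '5')
  sorted[14] = 9759669999565898984$  (last char: '$')
  sorted[15] = 984$9759669999565898  (last char: '8')
  sorted[16] = 98984$97596699995658  (last char: '8')
  sorted[17] = 99565898984$97596699  (last char: '9')
  sorted[18] = 999565898984$9759669  (last char: '9')
  sorted[19] = 9999565898984$975966  (last char: '6')
Last column: 48967596999595$88996
Original string S is at sorted index 14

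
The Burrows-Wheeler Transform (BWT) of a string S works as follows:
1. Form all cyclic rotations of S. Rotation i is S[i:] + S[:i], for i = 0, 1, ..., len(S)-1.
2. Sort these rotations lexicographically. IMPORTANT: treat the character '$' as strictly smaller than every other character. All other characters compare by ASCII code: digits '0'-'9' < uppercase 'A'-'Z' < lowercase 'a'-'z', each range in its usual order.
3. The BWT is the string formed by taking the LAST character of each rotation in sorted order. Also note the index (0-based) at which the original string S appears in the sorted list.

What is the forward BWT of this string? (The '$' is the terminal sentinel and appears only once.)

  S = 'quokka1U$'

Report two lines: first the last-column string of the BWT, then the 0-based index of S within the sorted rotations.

Answer: Ua1kkou$q
7

Derivation:
All 9 rotations (rotation i = S[i:]+S[:i]):
  rot[0] = quokka1U$
  rot[1] = uokka1U$q
  rot[2] = okka1U$qu
  rot[3] = kka1U$quo
  rot[4] = ka1U$quok
  rot[5] = a1U$quokk
  rot[6] = 1U$quokka
  rot[7] = U$quokka1
  rot[8] = $quokka1U
Sorted (with $ < everything):
  sorted[0] = $quokka1U  (last char: 'U')
  sorted[1] = 1U$quokka  (last char: 'a')
  sorted[2] = U$quokka1  (last char: '1')
  sorted[3] = a1U$quokk  (last char: 'k')
  sorted[4] = ka1U$quok  (last char: 'k')
  sorted[5] = kka1U$quo  (last char: 'o')
  sorted[6] = okka1U$qu  (last char: 'u')
  sorted[7] = quokka1U$  (last char: '$')
  sorted[8] = uokka1U$q  (last char: 'q')
Last column: Ua1kkou$q
Original string S is at sorted index 7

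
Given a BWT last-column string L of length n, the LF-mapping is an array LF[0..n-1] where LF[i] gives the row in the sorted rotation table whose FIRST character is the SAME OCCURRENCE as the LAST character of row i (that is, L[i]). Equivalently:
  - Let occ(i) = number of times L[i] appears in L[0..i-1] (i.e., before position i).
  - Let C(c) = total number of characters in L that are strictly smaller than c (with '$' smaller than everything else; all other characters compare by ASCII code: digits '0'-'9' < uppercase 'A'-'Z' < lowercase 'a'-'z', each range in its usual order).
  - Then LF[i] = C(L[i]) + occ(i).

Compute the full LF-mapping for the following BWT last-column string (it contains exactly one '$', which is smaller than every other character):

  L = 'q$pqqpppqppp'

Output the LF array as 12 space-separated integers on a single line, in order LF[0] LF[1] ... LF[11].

Char counts: '$':1, 'p':7, 'q':4
C (first-col start): C('$')=0, C('p')=1, C('q')=8
L[0]='q': occ=0, LF[0]=C('q')+0=8+0=8
L[1]='$': occ=0, LF[1]=C('$')+0=0+0=0
L[2]='p': occ=0, LF[2]=C('p')+0=1+0=1
L[3]='q': occ=1, LF[3]=C('q')+1=8+1=9
L[4]='q': occ=2, LF[4]=C('q')+2=8+2=10
L[5]='p': occ=1, LF[5]=C('p')+1=1+1=2
L[6]='p': occ=2, LF[6]=C('p')+2=1+2=3
L[7]='p': occ=3, LF[7]=C('p')+3=1+3=4
L[8]='q': occ=3, LF[8]=C('q')+3=8+3=11
L[9]='p': occ=4, LF[9]=C('p')+4=1+4=5
L[10]='p': occ=5, LF[10]=C('p')+5=1+5=6
L[11]='p': occ=6, LF[11]=C('p')+6=1+6=7

Answer: 8 0 1 9 10 2 3 4 11 5 6 7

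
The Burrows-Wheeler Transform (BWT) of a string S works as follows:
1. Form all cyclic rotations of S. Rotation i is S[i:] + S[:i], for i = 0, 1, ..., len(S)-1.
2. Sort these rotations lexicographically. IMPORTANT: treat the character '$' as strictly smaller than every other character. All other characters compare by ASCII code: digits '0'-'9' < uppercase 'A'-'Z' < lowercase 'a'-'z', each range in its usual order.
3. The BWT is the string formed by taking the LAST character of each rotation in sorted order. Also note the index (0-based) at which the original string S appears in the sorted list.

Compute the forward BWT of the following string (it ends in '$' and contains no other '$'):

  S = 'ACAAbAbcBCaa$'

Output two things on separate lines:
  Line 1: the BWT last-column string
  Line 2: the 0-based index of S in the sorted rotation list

Answer: aC$AbcABaCAAb
2

Derivation:
All 13 rotations (rotation i = S[i:]+S[:i]):
  rot[0] = ACAAbAbcBCaa$
  rot[1] = CAAbAbcBCaa$A
  rot[2] = AAbAbcBCaa$AC
  rot[3] = AbAbcBCaa$ACA
  rot[4] = bAbcBCaa$ACAA
  rot[5] = AbcBCaa$ACAAb
  rot[6] = bcBCaa$ACAAbA
  rot[7] = cBCaa$ACAAbAb
  rot[8] = BCaa$ACAAbAbc
  rot[9] = Caa$ACAAbAbcB
  rot[10] = aa$ACAAbAbcBC
  rot[11] = a$ACAAbAbcBCa
  rot[12] = $ACAAbAbcBCaa
Sorted (with $ < everything):
  sorted[0] = $ACAAbAbcBCaa  (last char: 'a')
  sorted[1] = AAbAbcBCaa$AC  (last char: 'C')
  sorted[2] = ACAAbAbcBCaa$  (last char: '$')
  sorted[3] = AbAbcBCaa$ACA  (last char: 'A')
  sorted[4] = AbcBCaa$ACAAb  (last char: 'b')
  sorted[5] = BCaa$ACAAbAbc  (last char: 'c')
  sorted[6] = CAAbAbcBCaa$A  (last char: 'A')
  sorted[7] = Caa$ACAAbAbcB  (last char: 'B')
  sorted[8] = a$ACAAbAbcBCa  (last char: 'a')
  sorted[9] = aa$ACAAbAbcBC  (last char: 'C')
  sorted[10] = bAbcBCaa$ACAA  (last char: 'A')
  sorted[11] = bcBCaa$ACAAbA  (last char: 'A')
  sorted[12] = cBCaa$ACAAbAb  (last char: 'b')
Last column: aC$AbcABaCAAb
Original string S is at sorted index 2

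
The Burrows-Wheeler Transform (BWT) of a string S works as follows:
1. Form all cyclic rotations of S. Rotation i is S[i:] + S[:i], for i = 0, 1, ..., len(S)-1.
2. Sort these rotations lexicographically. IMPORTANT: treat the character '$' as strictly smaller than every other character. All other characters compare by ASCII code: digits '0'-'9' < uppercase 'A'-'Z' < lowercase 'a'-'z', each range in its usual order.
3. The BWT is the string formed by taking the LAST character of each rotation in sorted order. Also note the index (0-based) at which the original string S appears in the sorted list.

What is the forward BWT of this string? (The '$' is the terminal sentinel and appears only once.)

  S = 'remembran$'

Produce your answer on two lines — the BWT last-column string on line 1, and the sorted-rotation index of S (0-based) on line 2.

All 10 rotations (rotation i = S[i:]+S[:i]):
  rot[0] = remembran$
  rot[1] = emembran$r
  rot[2] = membran$re
  rot[3] = embran$rem
  rot[4] = mbran$reme
  rot[5] = bran$remem
  rot[6] = ran$rememb
  rot[7] = an$remembr
  rot[8] = n$remembra
  rot[9] = $remembran
Sorted (with $ < everything):
  sorted[0] = $remembran  (last char: 'n')
  sorted[1] = an$remembr  (last char: 'r')
  sorted[2] = bran$remem  (last char: 'm')
  sorted[3] = embran$rem  (last char: 'm')
  sorted[4] = emembran$r  (last char: 'r')
  sorted[5] = mbran$reme  (last char: 'e')
  sorted[6] = membran$re  (last char: 'e')
  sorted[7] = n$remembra  (last char: 'a')
  sorted[8] = ran$rememb  (last char: 'b')
  sorted[9] = remembran$  (last char: '$')
Last column: nrmmreeab$
Original string S is at sorted index 9

Answer: nrmmreeab$
9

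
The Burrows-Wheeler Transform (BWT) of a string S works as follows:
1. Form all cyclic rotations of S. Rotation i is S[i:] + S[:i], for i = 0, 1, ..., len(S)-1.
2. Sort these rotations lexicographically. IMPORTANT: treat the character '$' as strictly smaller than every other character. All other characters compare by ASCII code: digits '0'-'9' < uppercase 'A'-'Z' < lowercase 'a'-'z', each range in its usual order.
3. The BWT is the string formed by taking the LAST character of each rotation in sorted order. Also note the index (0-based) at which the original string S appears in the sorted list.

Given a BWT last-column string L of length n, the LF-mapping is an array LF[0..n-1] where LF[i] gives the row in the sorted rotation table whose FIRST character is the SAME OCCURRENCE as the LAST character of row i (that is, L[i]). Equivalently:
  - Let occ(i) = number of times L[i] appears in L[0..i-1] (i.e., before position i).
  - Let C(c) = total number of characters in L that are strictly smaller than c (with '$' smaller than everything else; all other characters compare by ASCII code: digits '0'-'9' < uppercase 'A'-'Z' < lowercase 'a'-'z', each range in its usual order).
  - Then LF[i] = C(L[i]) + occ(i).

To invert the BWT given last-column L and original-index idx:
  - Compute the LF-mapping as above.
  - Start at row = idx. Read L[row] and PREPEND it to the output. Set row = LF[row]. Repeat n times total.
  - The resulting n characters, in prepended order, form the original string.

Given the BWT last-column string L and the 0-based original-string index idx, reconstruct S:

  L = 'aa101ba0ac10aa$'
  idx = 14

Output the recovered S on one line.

Answer: ca1aa00aab110a$

Derivation:
LF mapping: 7 8 4 1 5 13 9 2 10 14 6 3 11 12 0
Walk LF starting at row 14, prepending L[row]:
  step 1: row=14, L[14]='$', prepend. Next row=LF[14]=0
  step 2: row=0, L[0]='a', prepend. Next row=LF[0]=7
  step 3: row=7, L[7]='0', prepend. Next row=LF[7]=2
  step 4: row=2, L[2]='1', prepend. Next row=LF[2]=4
  step 5: row=4, L[4]='1', prepend. Next row=LF[4]=5
  step 6: row=5, L[5]='b', prepend. Next row=LF[5]=13
  step 7: row=13, L[13]='a', prepend. Next row=LF[13]=12
  step 8: row=12, L[12]='a', prepend. Next row=LF[12]=11
  step 9: row=11, L[11]='0', prepend. Next row=LF[11]=3
  step 10: row=3, L[3]='0', prepend. Next row=LF[3]=1
  step 11: row=1, L[1]='a', prepend. Next row=LF[1]=8
  step 12: row=8, L[8]='a', prepend. Next row=LF[8]=10
  step 13: row=10, L[10]='1', prepend. Next row=LF[10]=6
  step 14: row=6, L[6]='a', prepend. Next row=LF[6]=9
  step 15: row=9, L[9]='c', prepend. Next row=LF[9]=14
Reversed output: ca1aa00aab110a$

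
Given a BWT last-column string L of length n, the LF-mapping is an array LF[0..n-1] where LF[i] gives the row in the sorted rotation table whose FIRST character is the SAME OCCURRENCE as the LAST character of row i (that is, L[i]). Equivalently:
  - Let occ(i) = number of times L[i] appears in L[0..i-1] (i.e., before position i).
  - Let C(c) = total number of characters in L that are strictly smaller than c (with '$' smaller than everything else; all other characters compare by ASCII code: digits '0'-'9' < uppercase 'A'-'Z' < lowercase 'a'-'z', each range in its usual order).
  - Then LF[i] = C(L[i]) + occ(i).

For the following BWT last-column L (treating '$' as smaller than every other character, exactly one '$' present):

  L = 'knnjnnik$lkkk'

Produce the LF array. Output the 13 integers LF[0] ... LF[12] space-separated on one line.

Answer: 3 9 10 2 11 12 1 4 0 8 5 6 7

Derivation:
Char counts: '$':1, 'i':1, 'j':1, 'k':5, 'l':1, 'n':4
C (first-col start): C('$')=0, C('i')=1, C('j')=2, C('k')=3, C('l')=8, C('n')=9
L[0]='k': occ=0, LF[0]=C('k')+0=3+0=3
L[1]='n': occ=0, LF[1]=C('n')+0=9+0=9
L[2]='n': occ=1, LF[2]=C('n')+1=9+1=10
L[3]='j': occ=0, LF[3]=C('j')+0=2+0=2
L[4]='n': occ=2, LF[4]=C('n')+2=9+2=11
L[5]='n': occ=3, LF[5]=C('n')+3=9+3=12
L[6]='i': occ=0, LF[6]=C('i')+0=1+0=1
L[7]='k': occ=1, LF[7]=C('k')+1=3+1=4
L[8]='$': occ=0, LF[8]=C('$')+0=0+0=0
L[9]='l': occ=0, LF[9]=C('l')+0=8+0=8
L[10]='k': occ=2, LF[10]=C('k')+2=3+2=5
L[11]='k': occ=3, LF[11]=C('k')+3=3+3=6
L[12]='k': occ=4, LF[12]=C('k')+4=3+4=7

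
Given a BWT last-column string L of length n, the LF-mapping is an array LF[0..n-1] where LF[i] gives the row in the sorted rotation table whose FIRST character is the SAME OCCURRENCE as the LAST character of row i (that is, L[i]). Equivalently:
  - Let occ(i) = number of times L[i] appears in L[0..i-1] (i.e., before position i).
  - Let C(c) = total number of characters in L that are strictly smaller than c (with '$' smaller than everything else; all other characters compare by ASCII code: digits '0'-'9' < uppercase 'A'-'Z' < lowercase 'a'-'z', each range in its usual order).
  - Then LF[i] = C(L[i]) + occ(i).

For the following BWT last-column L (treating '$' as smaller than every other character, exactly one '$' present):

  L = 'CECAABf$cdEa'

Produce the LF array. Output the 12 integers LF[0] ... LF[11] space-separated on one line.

Answer: 4 6 5 1 2 3 11 0 9 10 7 8

Derivation:
Char counts: '$':1, 'A':2, 'B':1, 'C':2, 'E':2, 'a':1, 'c':1, 'd':1, 'f':1
C (first-col start): C('$')=0, C('A')=1, C('B')=3, C('C')=4, C('E')=6, C('a')=8, C('c')=9, C('d')=10, C('f')=11
L[0]='C': occ=0, LF[0]=C('C')+0=4+0=4
L[1]='E': occ=0, LF[1]=C('E')+0=6+0=6
L[2]='C': occ=1, LF[2]=C('C')+1=4+1=5
L[3]='A': occ=0, LF[3]=C('A')+0=1+0=1
L[4]='A': occ=1, LF[4]=C('A')+1=1+1=2
L[5]='B': occ=0, LF[5]=C('B')+0=3+0=3
L[6]='f': occ=0, LF[6]=C('f')+0=11+0=11
L[7]='$': occ=0, LF[7]=C('$')+0=0+0=0
L[8]='c': occ=0, LF[8]=C('c')+0=9+0=9
L[9]='d': occ=0, LF[9]=C('d')+0=10+0=10
L[10]='E': occ=1, LF[10]=C('E')+1=6+1=7
L[11]='a': occ=0, LF[11]=C('a')+0=8+0=8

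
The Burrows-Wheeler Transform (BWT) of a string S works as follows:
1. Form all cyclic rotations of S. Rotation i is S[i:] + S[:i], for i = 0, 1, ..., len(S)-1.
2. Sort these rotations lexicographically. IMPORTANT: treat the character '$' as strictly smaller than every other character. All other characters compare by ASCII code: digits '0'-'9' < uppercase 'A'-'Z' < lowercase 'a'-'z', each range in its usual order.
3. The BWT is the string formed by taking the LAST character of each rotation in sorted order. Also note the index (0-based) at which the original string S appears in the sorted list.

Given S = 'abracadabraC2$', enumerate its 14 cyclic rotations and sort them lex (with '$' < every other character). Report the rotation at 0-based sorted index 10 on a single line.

Answer: cadabraC2$abra

Derivation:
All 14 rotations (rotation i = S[i:]+S[:i]):
  rot[0] = abracadabraC2$
  rot[1] = bracadabraC2$a
  rot[2] = racadabraC2$ab
  rot[3] = acadabraC2$abr
  rot[4] = cadabraC2$abra
  rot[5] = adabraC2$abrac
  rot[6] = dabraC2$abraca
  rot[7] = abraC2$abracad
  rot[8] = braC2$abracada
  rot[9] = raC2$abracadab
  rot[10] = aC2$abracadabr
  rot[11] = C2$abracadabra
  rot[12] = 2$abracadabraC
  rot[13] = $abracadabraC2
Sorted (with $ < everything):
  sorted[0] = $abracadabraC2
  sorted[1] = 2$abracadabraC
  sorted[2] = C2$abracadabra
  sorted[3] = aC2$abracadabr
  sorted[4] = abraC2$abracad
  sorted[5] = abracadabraC2$
  sorted[6] = acadabraC2$abr
  sorted[7] = adabraC2$abrac
  sorted[8] = braC2$abracada
  sorted[9] = bracadabraC2$a
  sorted[10] = cadabraC2$abra
  sorted[11] = dabraC2$abraca
  sorted[12] = raC2$abracadab
  sorted[13] = racadabraC2$ab
sorted[10] = cadabraC2$abra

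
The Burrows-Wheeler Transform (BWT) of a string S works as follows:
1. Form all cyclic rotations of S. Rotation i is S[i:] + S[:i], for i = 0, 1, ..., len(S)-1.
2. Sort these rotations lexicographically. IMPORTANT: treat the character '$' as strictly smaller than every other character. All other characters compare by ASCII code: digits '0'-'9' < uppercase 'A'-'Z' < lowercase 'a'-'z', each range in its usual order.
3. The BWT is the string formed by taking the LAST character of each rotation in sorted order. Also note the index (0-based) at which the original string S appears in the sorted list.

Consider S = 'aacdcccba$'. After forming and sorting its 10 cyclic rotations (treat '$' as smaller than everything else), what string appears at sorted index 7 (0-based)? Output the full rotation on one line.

All 10 rotations (rotation i = S[i:]+S[:i]):
  rot[0] = aacdcccba$
  rot[1] = acdcccba$a
  rot[2] = cdcccba$aa
  rot[3] = dcccba$aac
  rot[4] = cccba$aacd
  rot[5] = ccba$aacdc
  rot[6] = cba$aacdcc
  rot[7] = ba$aacdccc
  rot[8] = a$aacdcccb
  rot[9] = $aacdcccba
Sorted (with $ < everything):
  sorted[0] = $aacdcccba
  sorted[1] = a$aacdcccb
  sorted[2] = aacdcccba$
  sorted[3] = acdcccba$a
  sorted[4] = ba$aacdccc
  sorted[5] = cba$aacdcc
  sorted[6] = ccba$aacdc
  sorted[7] = cccba$aacd
  sorted[8] = cdcccba$aa
  sorted[9] = dcccba$aac
sorted[7] = cccba$aacd

Answer: cccba$aacd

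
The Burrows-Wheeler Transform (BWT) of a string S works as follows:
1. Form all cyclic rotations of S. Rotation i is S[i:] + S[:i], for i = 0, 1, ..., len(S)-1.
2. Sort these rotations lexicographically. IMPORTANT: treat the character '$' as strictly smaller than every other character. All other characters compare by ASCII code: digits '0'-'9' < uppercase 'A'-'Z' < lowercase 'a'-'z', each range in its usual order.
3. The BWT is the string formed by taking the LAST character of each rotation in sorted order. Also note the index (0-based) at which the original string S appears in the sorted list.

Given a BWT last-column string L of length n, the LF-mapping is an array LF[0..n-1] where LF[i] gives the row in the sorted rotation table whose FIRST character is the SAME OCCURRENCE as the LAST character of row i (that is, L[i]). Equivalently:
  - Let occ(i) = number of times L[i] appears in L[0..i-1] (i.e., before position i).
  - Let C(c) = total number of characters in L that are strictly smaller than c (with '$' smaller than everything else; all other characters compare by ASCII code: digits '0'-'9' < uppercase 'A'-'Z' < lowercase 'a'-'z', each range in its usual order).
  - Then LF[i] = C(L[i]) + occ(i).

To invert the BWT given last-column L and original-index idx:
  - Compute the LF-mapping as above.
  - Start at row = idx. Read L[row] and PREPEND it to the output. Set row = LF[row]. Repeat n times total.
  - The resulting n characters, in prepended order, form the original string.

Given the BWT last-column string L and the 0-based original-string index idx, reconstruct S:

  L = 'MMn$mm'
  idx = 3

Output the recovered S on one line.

LF mapping: 1 2 5 0 3 4
Walk LF starting at row 3, prepending L[row]:
  step 1: row=3, L[3]='$', prepend. Next row=LF[3]=0
  step 2: row=0, L[0]='M', prepend. Next row=LF[0]=1
  step 3: row=1, L[1]='M', prepend. Next row=LF[1]=2
  step 4: row=2, L[2]='n', prepend. Next row=LF[2]=5
  step 5: row=5, L[5]='m', prepend. Next row=LF[5]=4
  step 6: row=4, L[4]='m', prepend. Next row=LF[4]=3
Reversed output: mmnMM$

Answer: mmnMM$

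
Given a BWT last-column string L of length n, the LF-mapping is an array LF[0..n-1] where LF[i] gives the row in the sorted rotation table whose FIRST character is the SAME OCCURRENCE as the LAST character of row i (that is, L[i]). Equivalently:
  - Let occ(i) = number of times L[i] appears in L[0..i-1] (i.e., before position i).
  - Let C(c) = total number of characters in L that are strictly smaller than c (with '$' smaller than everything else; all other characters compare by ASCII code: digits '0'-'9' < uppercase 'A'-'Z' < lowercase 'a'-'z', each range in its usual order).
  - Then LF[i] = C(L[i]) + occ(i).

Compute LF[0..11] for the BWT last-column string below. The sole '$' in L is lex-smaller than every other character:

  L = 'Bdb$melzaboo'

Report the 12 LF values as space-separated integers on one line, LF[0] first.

Char counts: '$':1, 'B':1, 'a':1, 'b':2, 'd':1, 'e':1, 'l':1, 'm':1, 'o':2, 'z':1
C (first-col start): C('$')=0, C('B')=1, C('a')=2, C('b')=3, C('d')=5, C('e')=6, C('l')=7, C('m')=8, C('o')=9, C('z')=11
L[0]='B': occ=0, LF[0]=C('B')+0=1+0=1
L[1]='d': occ=0, LF[1]=C('d')+0=5+0=5
L[2]='b': occ=0, LF[2]=C('b')+0=3+0=3
L[3]='$': occ=0, LF[3]=C('$')+0=0+0=0
L[4]='m': occ=0, LF[4]=C('m')+0=8+0=8
L[5]='e': occ=0, LF[5]=C('e')+0=6+0=6
L[6]='l': occ=0, LF[6]=C('l')+0=7+0=7
L[7]='z': occ=0, LF[7]=C('z')+0=11+0=11
L[8]='a': occ=0, LF[8]=C('a')+0=2+0=2
L[9]='b': occ=1, LF[9]=C('b')+1=3+1=4
L[10]='o': occ=0, LF[10]=C('o')+0=9+0=9
L[11]='o': occ=1, LF[11]=C('o')+1=9+1=10

Answer: 1 5 3 0 8 6 7 11 2 4 9 10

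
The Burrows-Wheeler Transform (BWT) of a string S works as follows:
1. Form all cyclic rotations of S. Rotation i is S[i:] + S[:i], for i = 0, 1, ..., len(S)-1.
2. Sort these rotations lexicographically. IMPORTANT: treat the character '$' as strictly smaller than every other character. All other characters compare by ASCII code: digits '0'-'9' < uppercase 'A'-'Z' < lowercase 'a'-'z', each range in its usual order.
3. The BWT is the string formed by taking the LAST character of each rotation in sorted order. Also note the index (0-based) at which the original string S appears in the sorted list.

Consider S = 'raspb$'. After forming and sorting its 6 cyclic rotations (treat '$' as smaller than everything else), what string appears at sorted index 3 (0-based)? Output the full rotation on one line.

All 6 rotations (rotation i = S[i:]+S[:i]):
  rot[0] = raspb$
  rot[1] = aspb$r
  rot[2] = spb$ra
  rot[3] = pb$ras
  rot[4] = b$rasp
  rot[5] = $raspb
Sorted (with $ < everything):
  sorted[0] = $raspb
  sorted[1] = aspb$r
  sorted[2] = b$rasp
  sorted[3] = pb$ras
  sorted[4] = raspb$
  sorted[5] = spb$ra
sorted[3] = pb$ras

Answer: pb$ras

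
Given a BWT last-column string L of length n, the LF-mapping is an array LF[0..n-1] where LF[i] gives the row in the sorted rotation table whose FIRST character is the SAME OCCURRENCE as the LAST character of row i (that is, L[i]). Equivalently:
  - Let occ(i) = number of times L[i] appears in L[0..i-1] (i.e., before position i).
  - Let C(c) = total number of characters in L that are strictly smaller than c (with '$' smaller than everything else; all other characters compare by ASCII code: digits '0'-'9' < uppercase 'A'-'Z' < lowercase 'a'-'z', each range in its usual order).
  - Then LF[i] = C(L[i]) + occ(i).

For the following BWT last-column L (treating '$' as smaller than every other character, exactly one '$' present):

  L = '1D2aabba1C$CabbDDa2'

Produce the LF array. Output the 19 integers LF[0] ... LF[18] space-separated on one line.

Char counts: '$':1, '1':2, '2':2, 'C':2, 'D':3, 'a':5, 'b':4
C (first-col start): C('$')=0, C('1')=1, C('2')=3, C('C')=5, C('D')=7, C('a')=10, C('b')=15
L[0]='1': occ=0, LF[0]=C('1')+0=1+0=1
L[1]='D': occ=0, LF[1]=C('D')+0=7+0=7
L[2]='2': occ=0, LF[2]=C('2')+0=3+0=3
L[3]='a': occ=0, LF[3]=C('a')+0=10+0=10
L[4]='a': occ=1, LF[4]=C('a')+1=10+1=11
L[5]='b': occ=0, LF[5]=C('b')+0=15+0=15
L[6]='b': occ=1, LF[6]=C('b')+1=15+1=16
L[7]='a': occ=2, LF[7]=C('a')+2=10+2=12
L[8]='1': occ=1, LF[8]=C('1')+1=1+1=2
L[9]='C': occ=0, LF[9]=C('C')+0=5+0=5
L[10]='$': occ=0, LF[10]=C('$')+0=0+0=0
L[11]='C': occ=1, LF[11]=C('C')+1=5+1=6
L[12]='a': occ=3, LF[12]=C('a')+3=10+3=13
L[13]='b': occ=2, LF[13]=C('b')+2=15+2=17
L[14]='b': occ=3, LF[14]=C('b')+3=15+3=18
L[15]='D': occ=1, LF[15]=C('D')+1=7+1=8
L[16]='D': occ=2, LF[16]=C('D')+2=7+2=9
L[17]='a': occ=4, LF[17]=C('a')+4=10+4=14
L[18]='2': occ=1, LF[18]=C('2')+1=3+1=4

Answer: 1 7 3 10 11 15 16 12 2 5 0 6 13 17 18 8 9 14 4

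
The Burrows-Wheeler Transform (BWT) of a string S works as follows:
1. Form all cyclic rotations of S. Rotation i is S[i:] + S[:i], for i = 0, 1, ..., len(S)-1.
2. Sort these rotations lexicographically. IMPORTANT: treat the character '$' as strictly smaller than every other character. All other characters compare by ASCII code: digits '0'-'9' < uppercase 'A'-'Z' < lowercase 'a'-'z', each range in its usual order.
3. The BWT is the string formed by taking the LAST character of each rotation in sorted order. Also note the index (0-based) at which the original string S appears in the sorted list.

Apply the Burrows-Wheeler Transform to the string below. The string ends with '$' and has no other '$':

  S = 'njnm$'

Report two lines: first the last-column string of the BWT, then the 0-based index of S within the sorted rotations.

All 5 rotations (rotation i = S[i:]+S[:i]):
  rot[0] = njnm$
  rot[1] = jnm$n
  rot[2] = nm$nj
  rot[3] = m$njn
  rot[4] = $njnm
Sorted (with $ < everything):
  sorted[0] = $njnm  (last char: 'm')
  sorted[1] = jnm$n  (last char: 'n')
  sorted[2] = m$njn  (last char: 'n')
  sorted[3] = njnm$  (last char: '$')
  sorted[4] = nm$nj  (last char: 'j')
Last column: mnn$j
Original string S is at sorted index 3

Answer: mnn$j
3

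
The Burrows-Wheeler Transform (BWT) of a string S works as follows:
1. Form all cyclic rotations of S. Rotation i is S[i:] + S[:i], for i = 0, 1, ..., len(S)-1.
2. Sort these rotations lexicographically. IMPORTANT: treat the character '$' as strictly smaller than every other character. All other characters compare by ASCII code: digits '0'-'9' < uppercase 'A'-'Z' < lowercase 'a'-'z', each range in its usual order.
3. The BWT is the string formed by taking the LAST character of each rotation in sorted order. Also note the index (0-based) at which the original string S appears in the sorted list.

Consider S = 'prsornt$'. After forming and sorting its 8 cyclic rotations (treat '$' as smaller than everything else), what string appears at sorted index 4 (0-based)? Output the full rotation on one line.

Answer: rnt$prso

Derivation:
All 8 rotations (rotation i = S[i:]+S[:i]):
  rot[0] = prsornt$
  rot[1] = rsornt$p
  rot[2] = sornt$pr
  rot[3] = ornt$prs
  rot[4] = rnt$prso
  rot[5] = nt$prsor
  rot[6] = t$prsorn
  rot[7] = $prsornt
Sorted (with $ < everything):
  sorted[0] = $prsornt
  sorted[1] = nt$prsor
  sorted[2] = ornt$prs
  sorted[3] = prsornt$
  sorted[4] = rnt$prso
  sorted[5] = rsornt$p
  sorted[6] = sornt$pr
  sorted[7] = t$prsorn
sorted[4] = rnt$prso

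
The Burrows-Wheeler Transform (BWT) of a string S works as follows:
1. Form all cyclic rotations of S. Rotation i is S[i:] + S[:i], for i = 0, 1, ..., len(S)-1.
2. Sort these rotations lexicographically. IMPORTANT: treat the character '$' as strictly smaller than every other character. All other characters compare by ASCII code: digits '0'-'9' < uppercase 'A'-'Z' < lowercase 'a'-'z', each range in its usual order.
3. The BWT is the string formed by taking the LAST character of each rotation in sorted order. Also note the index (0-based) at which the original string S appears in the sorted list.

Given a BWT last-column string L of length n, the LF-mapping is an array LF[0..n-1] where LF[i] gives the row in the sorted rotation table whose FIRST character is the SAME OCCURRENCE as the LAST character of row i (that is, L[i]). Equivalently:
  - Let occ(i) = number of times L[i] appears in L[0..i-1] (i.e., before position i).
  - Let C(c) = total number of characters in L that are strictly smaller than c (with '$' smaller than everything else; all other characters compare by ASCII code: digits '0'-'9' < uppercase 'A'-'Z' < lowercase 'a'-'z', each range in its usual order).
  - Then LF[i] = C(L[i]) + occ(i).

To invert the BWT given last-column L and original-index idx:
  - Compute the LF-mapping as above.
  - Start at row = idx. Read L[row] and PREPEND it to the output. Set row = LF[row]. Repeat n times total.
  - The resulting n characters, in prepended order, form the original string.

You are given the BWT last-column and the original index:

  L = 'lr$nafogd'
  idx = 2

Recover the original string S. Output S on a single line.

Answer: dragonfl$

Derivation:
LF mapping: 5 8 0 6 1 3 7 4 2
Walk LF starting at row 2, prepending L[row]:
  step 1: row=2, L[2]='$', prepend. Next row=LF[2]=0
  step 2: row=0, L[0]='l', prepend. Next row=LF[0]=5
  step 3: row=5, L[5]='f', prepend. Next row=LF[5]=3
  step 4: row=3, L[3]='n', prepend. Next row=LF[3]=6
  step 5: row=6, L[6]='o', prepend. Next row=LF[6]=7
  step 6: row=7, L[7]='g', prepend. Next row=LF[7]=4
  step 7: row=4, L[4]='a', prepend. Next row=LF[4]=1
  step 8: row=1, L[1]='r', prepend. Next row=LF[1]=8
  step 9: row=8, L[8]='d', prepend. Next row=LF[8]=2
Reversed output: dragonfl$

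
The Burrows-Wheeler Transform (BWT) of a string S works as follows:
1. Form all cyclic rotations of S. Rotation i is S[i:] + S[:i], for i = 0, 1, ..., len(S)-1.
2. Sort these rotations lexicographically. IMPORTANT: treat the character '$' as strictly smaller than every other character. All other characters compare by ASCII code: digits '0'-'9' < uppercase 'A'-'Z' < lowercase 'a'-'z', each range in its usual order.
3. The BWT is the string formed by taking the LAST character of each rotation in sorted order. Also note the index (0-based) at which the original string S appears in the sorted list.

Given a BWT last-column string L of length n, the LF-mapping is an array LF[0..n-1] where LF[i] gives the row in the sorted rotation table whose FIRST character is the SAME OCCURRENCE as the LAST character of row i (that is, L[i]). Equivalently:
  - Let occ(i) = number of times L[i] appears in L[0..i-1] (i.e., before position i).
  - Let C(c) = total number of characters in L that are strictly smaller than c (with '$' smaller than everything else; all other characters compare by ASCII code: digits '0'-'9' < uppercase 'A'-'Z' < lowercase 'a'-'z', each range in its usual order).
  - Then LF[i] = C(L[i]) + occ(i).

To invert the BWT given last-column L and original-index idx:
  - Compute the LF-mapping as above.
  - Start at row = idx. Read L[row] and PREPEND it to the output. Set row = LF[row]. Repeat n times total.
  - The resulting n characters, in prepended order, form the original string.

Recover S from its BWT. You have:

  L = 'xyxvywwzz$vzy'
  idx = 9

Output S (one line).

Answer: yzzywxvzyvwx$

Derivation:
LF mapping: 5 7 6 1 8 3 4 10 11 0 2 12 9
Walk LF starting at row 9, prepending L[row]:
  step 1: row=9, L[9]='$', prepend. Next row=LF[9]=0
  step 2: row=0, L[0]='x', prepend. Next row=LF[0]=5
  step 3: row=5, L[5]='w', prepend. Next row=LF[5]=3
  step 4: row=3, L[3]='v', prepend. Next row=LF[3]=1
  step 5: row=1, L[1]='y', prepend. Next row=LF[1]=7
  step 6: row=7, L[7]='z', prepend. Next row=LF[7]=10
  step 7: row=10, L[10]='v', prepend. Next row=LF[10]=2
  step 8: row=2, L[2]='x', prepend. Next row=LF[2]=6
  step 9: row=6, L[6]='w', prepend. Next row=LF[6]=4
  step 10: row=4, L[4]='y', prepend. Next row=LF[4]=8
  step 11: row=8, L[8]='z', prepend. Next row=LF[8]=11
  step 12: row=11, L[11]='z', prepend. Next row=LF[11]=12
  step 13: row=12, L[12]='y', prepend. Next row=LF[12]=9
Reversed output: yzzywxvzyvwx$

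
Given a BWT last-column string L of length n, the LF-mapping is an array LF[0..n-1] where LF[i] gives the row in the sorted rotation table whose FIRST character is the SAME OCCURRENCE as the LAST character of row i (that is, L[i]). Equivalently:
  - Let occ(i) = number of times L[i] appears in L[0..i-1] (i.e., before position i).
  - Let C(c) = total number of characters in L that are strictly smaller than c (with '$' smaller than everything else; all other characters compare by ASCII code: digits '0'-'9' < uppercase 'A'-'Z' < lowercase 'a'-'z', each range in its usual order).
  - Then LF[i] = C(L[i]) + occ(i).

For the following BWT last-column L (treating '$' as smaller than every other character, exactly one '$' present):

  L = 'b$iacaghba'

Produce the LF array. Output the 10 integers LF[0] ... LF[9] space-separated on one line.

Char counts: '$':1, 'a':3, 'b':2, 'c':1, 'g':1, 'h':1, 'i':1
C (first-col start): C('$')=0, C('a')=1, C('b')=4, C('c')=6, C('g')=7, C('h')=8, C('i')=9
L[0]='b': occ=0, LF[0]=C('b')+0=4+0=4
L[1]='$': occ=0, LF[1]=C('$')+0=0+0=0
L[2]='i': occ=0, LF[2]=C('i')+0=9+0=9
L[3]='a': occ=0, LF[3]=C('a')+0=1+0=1
L[4]='c': occ=0, LF[4]=C('c')+0=6+0=6
L[5]='a': occ=1, LF[5]=C('a')+1=1+1=2
L[6]='g': occ=0, LF[6]=C('g')+0=7+0=7
L[7]='h': occ=0, LF[7]=C('h')+0=8+0=8
L[8]='b': occ=1, LF[8]=C('b')+1=4+1=5
L[9]='a': occ=2, LF[9]=C('a')+2=1+2=3

Answer: 4 0 9 1 6 2 7 8 5 3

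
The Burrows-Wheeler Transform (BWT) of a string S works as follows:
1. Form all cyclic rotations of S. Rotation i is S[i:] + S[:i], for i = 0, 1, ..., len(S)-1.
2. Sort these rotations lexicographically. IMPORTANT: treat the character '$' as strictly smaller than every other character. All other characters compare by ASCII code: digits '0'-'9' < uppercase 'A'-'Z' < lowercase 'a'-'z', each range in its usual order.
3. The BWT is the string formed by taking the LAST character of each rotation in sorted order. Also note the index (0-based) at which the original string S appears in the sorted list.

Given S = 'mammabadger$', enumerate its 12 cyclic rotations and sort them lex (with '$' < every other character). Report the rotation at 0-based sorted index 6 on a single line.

Answer: er$mammabadg

Derivation:
All 12 rotations (rotation i = S[i:]+S[:i]):
  rot[0] = mammabadger$
  rot[1] = ammabadger$m
  rot[2] = mmabadger$ma
  rot[3] = mabadger$mam
  rot[4] = abadger$mamm
  rot[5] = badger$mamma
  rot[6] = adger$mammab
  rot[7] = dger$mammaba
  rot[8] = ger$mammabad
  rot[9] = er$mammabadg
  rot[10] = r$mammabadge
  rot[11] = $mammabadger
Sorted (with $ < everything):
  sorted[0] = $mammabadger
  sorted[1] = abadger$mamm
  sorted[2] = adger$mammab
  sorted[3] = ammabadger$m
  sorted[4] = badger$mamma
  sorted[5] = dger$mammaba
  sorted[6] = er$mammabadg
  sorted[7] = ger$mammabad
  sorted[8] = mabadger$mam
  sorted[9] = mammabadger$
  sorted[10] = mmabadger$ma
  sorted[11] = r$mammabadge
sorted[6] = er$mammabadg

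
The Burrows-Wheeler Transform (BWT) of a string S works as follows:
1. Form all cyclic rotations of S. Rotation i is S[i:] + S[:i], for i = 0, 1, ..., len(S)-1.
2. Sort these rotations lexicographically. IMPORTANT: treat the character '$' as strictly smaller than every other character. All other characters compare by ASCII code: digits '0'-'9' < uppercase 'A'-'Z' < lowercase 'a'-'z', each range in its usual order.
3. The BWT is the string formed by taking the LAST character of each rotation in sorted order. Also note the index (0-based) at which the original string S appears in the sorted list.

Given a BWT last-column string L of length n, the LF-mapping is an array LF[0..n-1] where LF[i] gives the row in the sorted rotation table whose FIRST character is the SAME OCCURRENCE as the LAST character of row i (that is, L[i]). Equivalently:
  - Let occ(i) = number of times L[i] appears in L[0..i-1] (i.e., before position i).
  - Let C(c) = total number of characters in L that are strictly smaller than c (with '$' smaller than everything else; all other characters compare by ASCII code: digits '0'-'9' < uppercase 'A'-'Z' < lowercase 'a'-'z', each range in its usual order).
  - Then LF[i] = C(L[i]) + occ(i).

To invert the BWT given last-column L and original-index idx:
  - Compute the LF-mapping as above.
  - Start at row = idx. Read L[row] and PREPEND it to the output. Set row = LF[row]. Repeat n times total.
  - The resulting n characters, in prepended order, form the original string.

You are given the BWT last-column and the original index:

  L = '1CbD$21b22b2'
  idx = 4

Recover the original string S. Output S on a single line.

LF mapping: 1 7 9 8 0 3 2 10 4 5 11 6
Walk LF starting at row 4, prepending L[row]:
  step 1: row=4, L[4]='$', prepend. Next row=LF[4]=0
  step 2: row=0, L[0]='1', prepend. Next row=LF[0]=1
  step 3: row=1, L[1]='C', prepend. Next row=LF[1]=7
  step 4: row=7, L[7]='b', prepend. Next row=LF[7]=10
  step 5: row=10, L[10]='b', prepend. Next row=LF[10]=11
  step 6: row=11, L[11]='2', prepend. Next row=LF[11]=6
  step 7: row=6, L[6]='1', prepend. Next row=LF[6]=2
  step 8: row=2, L[2]='b', prepend. Next row=LF[2]=9
  step 9: row=9, L[9]='2', prepend. Next row=LF[9]=5
  step 10: row=5, L[5]='2', prepend. Next row=LF[5]=3
  step 11: row=3, L[3]='D', prepend. Next row=LF[3]=8
  step 12: row=8, L[8]='2', prepend. Next row=LF[8]=4
Reversed output: 2D22b12bbC1$

Answer: 2D22b12bbC1$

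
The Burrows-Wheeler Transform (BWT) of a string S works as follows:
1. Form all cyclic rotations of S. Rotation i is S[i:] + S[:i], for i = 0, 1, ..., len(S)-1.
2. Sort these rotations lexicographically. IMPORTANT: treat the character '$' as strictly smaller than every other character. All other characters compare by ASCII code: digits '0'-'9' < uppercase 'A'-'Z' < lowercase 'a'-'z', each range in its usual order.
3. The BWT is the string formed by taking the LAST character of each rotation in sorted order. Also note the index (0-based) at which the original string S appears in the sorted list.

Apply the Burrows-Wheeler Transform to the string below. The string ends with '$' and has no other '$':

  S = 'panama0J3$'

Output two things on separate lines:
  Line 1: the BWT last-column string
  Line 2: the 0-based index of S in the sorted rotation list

All 10 rotations (rotation i = S[i:]+S[:i]):
  rot[0] = panama0J3$
  rot[1] = anama0J3$p
  rot[2] = nama0J3$pa
  rot[3] = ama0J3$pan
  rot[4] = ma0J3$pana
  rot[5] = a0J3$panam
  rot[6] = 0J3$panama
  rot[7] = J3$panama0
  rot[8] = 3$panama0J
  rot[9] = $panama0J3
Sorted (with $ < everything):
  sorted[0] = $panama0J3  (last char: '3')
  sorted[1] = 0J3$panama  (last char: 'a')
  sorted[2] = 3$panama0J  (last char: 'J')
  sorted[3] = J3$panama0  (last char: '0')
  sorted[4] = a0J3$panam  (last char: 'm')
  sorted[5] = ama0J3$pan  (last char: 'n')
  sorted[6] = anama0J3$p  (last char: 'p')
  sorted[7] = ma0J3$pana  (last char: 'a')
  sorted[8] = nama0J3$pa  (last char: 'a')
  sorted[9] = panama0J3$  (last char: '$')
Last column: 3aJ0mnpaa$
Original string S is at sorted index 9

Answer: 3aJ0mnpaa$
9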